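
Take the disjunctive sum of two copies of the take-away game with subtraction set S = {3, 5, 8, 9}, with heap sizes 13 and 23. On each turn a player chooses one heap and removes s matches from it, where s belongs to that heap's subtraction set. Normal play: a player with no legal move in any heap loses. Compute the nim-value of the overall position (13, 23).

All heaps use S = {3, 5, 8, 9}:
G(0) = 0
G(1) = mex{} = 0
G(2) = mex{} = 0
G(3) = mex{0} = 1
G(4) = mex{0} = 1
G(5) = mex{0,0} = 1
G(6) = mex{1,0} = 2
G(7) = mex{1,0} = 2
G(8) = mex{1,1,0} = 2
G(9) = mex{2,1,0,0} = 3
G(10) = mex{2,1,0,0} = 3
G(11) = mex{2,2,1,0} = 3
G(12) = mex{3,2,1,1} = 0
G(13) = mex{3,2,1,1} = 0
G(14) = mex{3,3,2,1} = 0
G(15) = mex{0,3,2,2} = 1
G(16) = mex{0,3,2,2} = 1
G(17) = mex{0,0,3,2} = 1
G(18) = mex{1,0,3,3} = 2
G(19) = mex{1,0,3,3} = 2
G(20) = mex{1,1,0,3} = 2
G(21) = mex{2,1,0,0} = 3
G(22) = mex{2,1,0,0} = 3
G(23) = mex{2,2,1,0} = 3
Heap A: G(13) = 0.
Heap B: G(23) = 3.
Combined Grundy value = 0 ⊕ 3 = 3.

3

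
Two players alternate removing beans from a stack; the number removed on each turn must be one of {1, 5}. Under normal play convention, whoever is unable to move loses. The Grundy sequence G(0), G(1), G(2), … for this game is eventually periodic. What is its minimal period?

2

G(0) = 0
G(1) = mex{0} = 1
G(2) = mex{1} = 0
G(3) = mex{0} = 1
G(4) = mex{1} = 0
G(5) = mex{0,0} = 1
G(6) = mex{1,1} = 0
G(7) = mex{0,0} = 1
G(8) = mex{1,1} = 0
G(9) = mex{0,0} = 1
G(10) = mex{1,1} = 0
G(11) = mex{0,0} = 1
G(12) = mex{1,1} = 0
G(13) = mex{0,0} = 1
G(14) = mex{1,1} = 0
G(n+2) = G(n) holds for n = 0,…,4 (a full window of length max(S) = 5), so the sequence is purely periodic with period 2.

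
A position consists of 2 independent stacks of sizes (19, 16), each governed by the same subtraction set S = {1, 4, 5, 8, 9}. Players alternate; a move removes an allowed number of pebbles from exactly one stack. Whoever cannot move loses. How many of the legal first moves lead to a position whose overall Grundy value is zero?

2

All stacks use S = {1, 4, 5, 8, 9}:
G(0) = 0
G(1) = mex{0} = 1
G(2) = mex{1} = 0
G(3) = mex{0} = 1
G(4) = mex{1,0} = 2
G(5) = mex{2,1,0} = 3
G(6) = mex{3,0,1} = 2
G(7) = mex{2,1,0} = 3
G(8) = mex{3,2,1,0} = 4
G(9) = mex{4,3,2,1,0} = 5
G(10) = mex{5,2,3,0,1} = 4
G(11) = mex{4,3,2,1,0} = 5
G(12) = mex{5,4,3,2,1} = 0
G(13) = mex{0,5,4,3,2} = 1
G(14) = mex{1,4,5,2,3} = 0
G(15) = mex{0,5,4,3,2} = 1
G(16) = mex{1,0,5,4,3} = 2
G(17) = mex{2,1,0,5,4} = 3
G(18) = mex{3,0,1,4,5} = 2
G(19) = mex{2,1,0,5,4} = 3
Stack A: G(19) = 3.
Stack B: G(16) = 2.
Combined Grundy value = 3 ⊕ 2 = 1.
A winning move leaves total XOR = 0, i.e. changes one component's Grundy value g to g ⊕ X where X is the current total.
Stack A: need g' = 3⊕1 = 2. Options: 19−1→G=2, 19−4→G=1, 19−5→G=0, 19−8→G=5, 19−9→G=4. Hits: 1.
Stack B: need g' = 2⊕1 = 3. Options: 16−1→G=1, 16−4→G=0, 16−5→G=5, 16−8→G=4, 16−9→G=3. Hits: 1.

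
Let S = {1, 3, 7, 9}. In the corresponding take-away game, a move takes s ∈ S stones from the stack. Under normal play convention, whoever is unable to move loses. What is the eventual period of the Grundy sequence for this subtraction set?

2

G(0) = 0
G(1) = mex{0} = 1
G(2) = mex{1} = 0
G(3) = mex{0,0} = 1
G(4) = mex{1,1} = 0
G(5) = mex{0,0} = 1
G(6) = mex{1,1} = 0
G(7) = mex{0,0,0} = 1
G(8) = mex{1,1,1} = 0
G(9) = mex{0,0,0,0} = 1
G(10) = mex{1,1,1,1} = 0
G(11) = mex{0,0,0,0} = 1
G(12) = mex{1,1,1,1} = 0
G(13) = mex{0,0,0,0} = 1
G(14) = mex{1,1,1,1} = 0
G(n+2) = G(n) holds for n = 0,…,8 (a full window of length max(S) = 9), so the sequence is purely periodic with period 2.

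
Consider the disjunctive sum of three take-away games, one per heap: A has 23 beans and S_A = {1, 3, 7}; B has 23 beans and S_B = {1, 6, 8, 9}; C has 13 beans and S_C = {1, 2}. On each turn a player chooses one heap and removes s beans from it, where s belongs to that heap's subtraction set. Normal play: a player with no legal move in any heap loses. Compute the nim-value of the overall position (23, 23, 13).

Heap A, S = {1, 3, 7}:
G(0) = 0
G(1) = mex{0} = 1
G(2) = mex{1} = 0
G(3) = mex{0,0} = 1
G(4) = mex{1,1} = 0
G(5) = mex{0,0} = 1
G(6) = mex{1,1} = 0
G(7) = mex{0,0,0} = 1
G(8) = mex{1,1,1} = 0
G(9) = mex{0,0,0} = 1
G(10) = mex{1,1,1} = 0
G(11) = mex{0,0,0} = 1
G(12) = mex{1,1,1} = 0
G(13) = mex{0,0,0} = 1
G(14) = mex{1,1,1} = 0
G(15) = mex{0,0,0} = 1
G(16) = mex{1,1,1} = 0
G(17) = mex{0,0,0} = 1
G(18) = mex{1,1,1} = 0
G(19) = mex{0,0,0} = 1
G(20) = mex{1,1,1} = 0
G(21) = mex{0,0,0} = 1
G(22) = mex{1,1,1} = 0
G(23) = mex{0,0,0} = 1
G_A(23) = 1.
Heap B, S = {1, 6, 8, 9}:
G(0) = 0
G(1) = mex{0} = 1
G(2) = mex{1} = 0
G(3) = mex{0} = 1
G(4) = mex{1} = 0
G(5) = mex{0} = 1
G(6) = mex{1,0} = 2
G(7) = mex{2,1} = 0
G(8) = mex{0,0,0} = 1
G(9) = mex{1,1,1,0} = 2
G(10) = mex{2,0,0,1} = 3
G(11) = mex{3,1,1,0} = 2
G(12) = mex{2,2,0,1} = 3
G(13) = mex{3,0,1,0} = 2
G(14) = mex{2,1,2,1} = 0
G(15) = mex{0,2,0,2} = 1
G(16) = mex{1,3,1,0} = 2
G(17) = mex{2,2,2,1} = 0
G(18) = mex{0,3,3,2} = 1
G(19) = mex{1,2,2,3} = 0
G(20) = mex{0,0,3,2} = 1
G(21) = mex{1,1,2,3} = 0
G(22) = mex{0,2,0,2} = 1
G(23) = mex{1,0,1,0} = 2
G_B(23) = 2.
Heap C, S = {1, 2}:
G(0) = 0
G(1) = mex{0} = 1
G(2) = mex{1,0} = 2
G(3) = mex{2,1} = 0
G(4) = mex{0,2} = 1
G(5) = mex{1,0} = 2
G(6) = mex{2,1} = 0
G(7) = mex{0,2} = 1
G(8) = mex{1,0} = 2
G(9) = mex{2,1} = 0
G(10) = mex{0,2} = 1
G(11) = mex{1,0} = 2
G(12) = mex{2,1} = 0
G(13) = mex{0,2} = 1
G_C(13) = 1.
Combined Grundy value = 1 ⊕ 2 ⊕ 1 = 2.

2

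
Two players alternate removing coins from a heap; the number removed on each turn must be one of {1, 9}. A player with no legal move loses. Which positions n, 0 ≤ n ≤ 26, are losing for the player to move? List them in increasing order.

0, 2, 4, 6, 8, 10, 12, 14, 16, 18, 20, 22, 24, 26

G(0) = 0
G(1) = mex{0} = 1
G(2) = mex{1} = 0
G(3) = mex{0} = 1
G(4) = mex{1} = 0
G(5) = mex{0} = 1
G(6) = mex{1} = 0
G(7) = mex{0} = 1
G(8) = mex{1} = 0
G(9) = mex{0,0} = 1
G(10) = mex{1,1} = 0
G(11) = mex{0,0} = 1
G(12) = mex{1,1} = 0
G(13) = mex{0,0} = 1
G(14) = mex{1,1} = 0
G(15) = mex{0,0} = 1
G(16) = mex{1,1} = 0
G(17) = mex{0,0} = 1
G(18) = mex{1,1} = 0
G(19) = mex{0,0} = 1
G(20) = mex{1,1} = 0
G(21) = mex{0,0} = 1
G(22) = mex{1,1} = 0
G(23) = mex{0,0} = 1
G(24) = mex{1,1} = 0
G(25) = mex{0,0} = 1
G(26) = mex{1,1} = 0
P-positions are exactly the n with G(n) = 0.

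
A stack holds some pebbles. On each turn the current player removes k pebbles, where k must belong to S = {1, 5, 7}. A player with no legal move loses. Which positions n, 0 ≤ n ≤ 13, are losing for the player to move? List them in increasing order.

n :  0  1  2  3  4  5  6  7  8  9 10 11 12 13
G :  0  1  0  1  0  1  0  1  0  1  0  1  0  1
P-positions are exactly the n with G(n) = 0.

0, 2, 4, 6, 8, 10, 12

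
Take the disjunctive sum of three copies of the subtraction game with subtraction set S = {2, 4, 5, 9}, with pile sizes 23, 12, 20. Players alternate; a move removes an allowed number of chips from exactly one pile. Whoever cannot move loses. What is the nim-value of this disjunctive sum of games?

All piles use S = {2, 4, 5, 9}:
n :  0  1  2  3  4  5  6  7  8  9 10 11 12 13 14 15 16 17 18 19 20 21 22 23
G :  0  0  1  1  2  2  3  0  0  1  1  2  2  3  0  0  1  1  2  2  3  0  0  1
Pile A: G(23) = 1.
Pile B: G(12) = 2.
Pile C: G(20) = 3.
Combined Grundy value = 1 ⊕ 2 ⊕ 3 = 0.

0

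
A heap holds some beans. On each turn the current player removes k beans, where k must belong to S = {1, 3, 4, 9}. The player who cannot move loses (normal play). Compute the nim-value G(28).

G(0) = 0
G(1) = mex{0} = 1
G(2) = mex{1} = 0
G(3) = mex{0,0} = 1
G(4) = mex{1,1,0} = 2
G(5) = mex{2,0,1} = 3
G(6) = mex{3,1,0} = 2
G(7) = mex{2,2,1} = 0
G(8) = mex{0,3,2} = 1
G(9) = mex{1,2,3,0} = 4
G(10) = mex{4,0,2,1} = 3
G(11) = mex{3,1,0,0} = 2
G(12) = mex{2,4,1,1} = 0
G(13) = mex{0,3,4,2} = 1
G(14) = mex{1,2,3,3} = 0
G(15) = mex{0,0,2,2} = 1
G(16) = mex{1,1,0,0} = 2
G(17) = mex{2,0,1,1} = 3
G(18) = mex{3,1,0,4} = 2
G(19) = mex{2,2,1,3} = 0
G(20) = mex{0,3,2,2} = 1
G(21) = mex{1,2,3,0} = 4
G(22) = mex{4,0,2,1} = 3
G(23) = mex{3,1,0,0} = 2
G(24) = mex{2,4,1,1} = 0
G(25) = mex{0,3,4,2} = 1
G(26) = mex{1,2,3,3} = 0
G(27) = mex{0,0,2,2} = 1
G(28) = mex{1,1,0,0} = 2

2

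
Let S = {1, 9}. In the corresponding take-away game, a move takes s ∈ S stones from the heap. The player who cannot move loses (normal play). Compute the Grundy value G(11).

1

n :  0  1  2  3  4  5  6  7  8  9 10 11
G :  0  1  0  1  0  1  0  1  0  1  0  1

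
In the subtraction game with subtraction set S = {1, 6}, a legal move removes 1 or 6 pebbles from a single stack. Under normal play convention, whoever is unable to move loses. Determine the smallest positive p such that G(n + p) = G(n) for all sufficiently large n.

G(0) = 0
G(1) = mex{0} = 1
G(2) = mex{1} = 0
G(3) = mex{0} = 1
G(4) = mex{1} = 0
G(5) = mex{0} = 1
G(6) = mex{1,0} = 2
G(7) = mex{2,1} = 0
G(8) = mex{0,0} = 1
G(9) = mex{1,1} = 0
G(10) = mex{0,0} = 1
G(11) = mex{1,1} = 0
G(12) = mex{0,2} = 1
G(13) = mex{1,0} = 2
G(14) = mex{2,1} = 0
G(15) = mex{0,0} = 1
G(n+7) = G(n) holds for n = 0,…,5 (a full window of length max(S) = 6), so the sequence is purely periodic with period 7.

7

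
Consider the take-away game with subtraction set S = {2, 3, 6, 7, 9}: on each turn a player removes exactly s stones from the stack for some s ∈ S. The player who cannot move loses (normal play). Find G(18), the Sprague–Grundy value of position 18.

G(0) = 0
G(1) = mex{} = 0
G(2) = mex{0} = 1
G(3) = mex{0,0} = 1
G(4) = mex{1,0} = 2
G(5) = mex{1,1} = 0
G(6) = mex{2,1,0} = 3
G(7) = mex{0,2,0,0} = 1
G(8) = mex{3,0,1,0} = 2
G(9) = mex{1,3,1,1,0} = 2
G(10) = mex{2,1,2,1,0} = 3
G(11) = mex{2,2,0,2,1} = 3
G(12) = mex{3,2,3,0,1} = 4
G(13) = mex{3,3,1,3,2} = 0
G(14) = mex{4,3,2,1,0} = 5
G(15) = mex{0,4,2,2,3} = 1
G(16) = mex{5,0,3,2,1} = 4
G(17) = mex{1,5,3,3,2} = 0
G(18) = mex{4,1,4,3,2} = 0

0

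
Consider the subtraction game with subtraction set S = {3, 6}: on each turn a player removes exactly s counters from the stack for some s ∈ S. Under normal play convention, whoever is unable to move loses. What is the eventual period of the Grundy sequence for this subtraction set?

n :  0  1  2  3  4  5  6  7  8  9 10 11 12 13 14 15 16 17 18 19
G :  0  0  0  1  1  1  2  2  2  0  0  0  1  1  1  2  2  2  0  0
G(n+9) = G(n) holds for n = 0,…,5 (a full window of length max(S) = 6), so the sequence is purely periodic with period 9.

9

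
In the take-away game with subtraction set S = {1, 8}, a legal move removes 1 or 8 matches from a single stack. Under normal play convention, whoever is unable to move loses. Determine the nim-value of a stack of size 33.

G(0) = 0
G(1) = mex{0} = 1
G(2) = mex{1} = 0
G(3) = mex{0} = 1
G(4) = mex{1} = 0
G(5) = mex{0} = 1
G(6) = mex{1} = 0
G(7) = mex{0} = 1
G(8) = mex{1,0} = 2
G(9) = mex{2,1} = 0
G(10) = mex{0,0} = 1
G(11) = mex{1,1} = 0
G(12) = mex{0,0} = 1
G(13) = mex{1,1} = 0
G(14) = mex{0,0} = 1
G(15) = mex{1,1} = 0
G(16) = mex{0,2} = 1
G(17) = mex{1,0} = 2
G(18) = mex{2,1} = 0
G(19) = mex{0,0} = 1
G(20) = mex{1,1} = 0
G(21) = mex{0,0} = 1
G(22) = mex{1,1} = 0
G(23) = mex{0,0} = 1
G(24) = mex{1,1} = 0
G(25) = mex{0,2} = 1
G(26) = mex{1,0} = 2
G(27) = mex{2,1} = 0
G(28) = mex{0,0} = 1
G(29) = mex{1,1} = 0
G(30) = mex{0,0} = 1
G(31) = mex{1,1} = 0
G(32) = mex{0,0} = 1
G(33) = mex{1,1} = 0

0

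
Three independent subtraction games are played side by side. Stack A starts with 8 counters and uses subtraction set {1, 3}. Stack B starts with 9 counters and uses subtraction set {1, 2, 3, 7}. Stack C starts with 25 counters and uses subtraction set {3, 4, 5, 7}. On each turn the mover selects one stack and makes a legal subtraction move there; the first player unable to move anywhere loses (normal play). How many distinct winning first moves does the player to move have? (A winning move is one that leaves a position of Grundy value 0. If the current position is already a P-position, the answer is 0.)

Stack A, S = {1, 3}:
G(0) = 0
G(1) = mex{0} = 1
G(2) = mex{1} = 0
G(3) = mex{0,0} = 1
G(4) = mex{1,1} = 0
G(5) = mex{0,0} = 1
G(6) = mex{1,1} = 0
G(7) = mex{0,0} = 1
G(8) = mex{1,1} = 0
G_A(8) = 0.
Stack B, S = {1, 2, 3, 7}:
n : 0 1 2 3 4 5 6 7 8 9
G : 0 1 2 3 0 1 2 3 0 1
G_B(9) = 1.
Stack C, S = {3, 4, 5, 7}:
n :  0  1  2  3  4  5  6  7  8  9 10 11 12 13 14 15 16 17 18 19 20 21 22 23 24 25
G :  0  0  0  1  1  1  2  2  2  3  0  0  0  1  1  1  2  2  2  3  0  0  0  1  1  1
G_C(25) = 1.
Combined Grundy value = 0 ⊕ 1 ⊕ 1 = 0.
A winning move leaves total XOR = 0, i.e. changes one component's Grundy value g to g ⊕ X where X is the current total.
Stack A: target g' = 0⊕0 = 0, but every legal move changes the Grundy value (mex property), so 0 moves.
Stack B: target g' = 1⊕0 = 1, but every legal move changes the Grundy value (mex property), so 0 moves.
Stack C: target g' = 1⊕0 = 1, but every legal move changes the Grundy value (mex property), so 0 moves.

0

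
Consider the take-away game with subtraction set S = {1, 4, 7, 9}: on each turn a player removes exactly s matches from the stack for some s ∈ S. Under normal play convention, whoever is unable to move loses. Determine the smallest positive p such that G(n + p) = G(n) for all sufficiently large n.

8

G(0) = 0
G(1) = mex{0} = 1
G(2) = mex{1} = 0
G(3) = mex{0} = 1
G(4) = mex{1,0} = 2
G(5) = mex{2,1} = 0
G(6) = mex{0,0} = 1
G(7) = mex{1,1,0} = 2
G(8) = mex{2,2,1} = 0
G(9) = mex{0,0,0,0} = 1
G(10) = mex{1,1,1,1} = 0
G(11) = mex{0,2,2,0} = 1
G(12) = mex{1,0,0,1} = 2
G(13) = mex{2,1,1,2} = 0
G(14) = mex{0,0,2,0} = 1
G(15) = mex{1,1,0,1} = 2
G(16) = mex{2,2,1,2} = 0
G(17) = mex{0,0,0,0} = 1
G(18) = mex{1,1,1,1} = 0
G(n+8) = G(n) holds for n = 0,…,8 (a full window of length max(S) = 9), so the sequence is purely periodic with period 8.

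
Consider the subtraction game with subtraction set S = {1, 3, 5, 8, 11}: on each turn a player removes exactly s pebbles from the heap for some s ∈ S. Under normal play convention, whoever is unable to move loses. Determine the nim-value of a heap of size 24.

n :  0  1  2  3  4  5  6  7  8  9 10 11 12 13 14 15 16 17 18 19 20 21 22 23 24
G :  0  1  0  1  0  1  0  1  2  3  2  3  2  3  2  3  0  1  0  1  0  1  0  1  2

2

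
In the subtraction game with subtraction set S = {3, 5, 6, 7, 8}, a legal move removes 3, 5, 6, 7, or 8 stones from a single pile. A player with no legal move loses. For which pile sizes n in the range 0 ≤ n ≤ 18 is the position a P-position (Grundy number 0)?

0, 1, 2, 11, 12, 13

n :  0  1  2  3  4  5  6  7  8  9 10 11 12 13 14 15 16 17 18
G :  0  0  0  1  1  1  2  2  2  3  3  0  0  0  1  1  1  2  2
P-positions are exactly the n with G(n) = 0.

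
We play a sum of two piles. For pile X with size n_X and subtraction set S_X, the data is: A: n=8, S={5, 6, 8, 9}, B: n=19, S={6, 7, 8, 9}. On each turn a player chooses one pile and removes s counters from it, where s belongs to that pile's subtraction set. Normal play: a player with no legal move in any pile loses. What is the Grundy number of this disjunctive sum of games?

1

Pile A, S = {5, 6, 8, 9}:
G(0) = 0
G(1) = mex{} = 0
G(2) = mex{} = 0
G(3) = mex{} = 0
G(4) = mex{} = 0
G(5) = mex{0} = 1
G(6) = mex{0,0} = 1
G(7) = mex{0,0} = 1
G(8) = mex{0,0,0} = 1
G_A(8) = 1.
Pile B, S = {6, 7, 8, 9}:
n :  0  1  2  3  4  5  6  7  8  9 10 11 12 13 14 15 16 17 18 19
G :  0  0  0  0  0  0  1  1  1  1  1  1  2  2  2  0  0  0  0  0
G_B(19) = 0.
Combined Grundy value = 1 ⊕ 0 = 1.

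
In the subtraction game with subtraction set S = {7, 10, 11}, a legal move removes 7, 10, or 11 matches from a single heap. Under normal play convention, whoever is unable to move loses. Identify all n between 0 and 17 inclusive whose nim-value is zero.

G(0) = 0
G(1) = mex{} = 0
G(2) = mex{} = 0
G(3) = mex{} = 0
G(4) = mex{} = 0
G(5) = mex{} = 0
G(6) = mex{} = 0
G(7) = mex{0} = 1
G(8) = mex{0} = 1
G(9) = mex{0} = 1
G(10) = mex{0,0} = 1
G(11) = mex{0,0,0} = 1
G(12) = mex{0,0,0} = 1
G(13) = mex{0,0,0} = 1
G(14) = mex{1,0,0} = 2
G(15) = mex{1,0,0} = 2
G(16) = mex{1,0,0} = 2
G(17) = mex{1,1,0} = 2
P-positions are exactly the n with G(n) = 0.

0, 1, 2, 3, 4, 5, 6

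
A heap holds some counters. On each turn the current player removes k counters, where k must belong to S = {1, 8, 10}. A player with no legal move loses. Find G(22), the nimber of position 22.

G(0) = 0
G(1) = mex{0} = 1
G(2) = mex{1} = 0
G(3) = mex{0} = 1
G(4) = mex{1} = 0
G(5) = mex{0} = 1
G(6) = mex{1} = 0
G(7) = mex{0} = 1
G(8) = mex{1,0} = 2
G(9) = mex{2,1} = 0
G(10) = mex{0,0,0} = 1
G(11) = mex{1,1,1} = 0
G(12) = mex{0,0,0} = 1
G(13) = mex{1,1,1} = 0
G(14) = mex{0,0,0} = 1
G(15) = mex{1,1,1} = 0
G(16) = mex{0,2,0} = 1
G(17) = mex{1,0,1} = 2
G(18) = mex{2,1,2} = 0
G(19) = mex{0,0,0} = 1
G(20) = mex{1,1,1} = 0
G(21) = mex{0,0,0} = 1
G(22) = mex{1,1,1} = 0

0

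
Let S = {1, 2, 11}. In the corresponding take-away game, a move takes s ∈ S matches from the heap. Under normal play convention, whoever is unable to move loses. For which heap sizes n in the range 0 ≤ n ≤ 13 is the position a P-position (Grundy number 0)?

0, 3, 6, 9, 12

G(0) = 0
G(1) = mex{0} = 1
G(2) = mex{1,0} = 2
G(3) = mex{2,1} = 0
G(4) = mex{0,2} = 1
G(5) = mex{1,0} = 2
G(6) = mex{2,1} = 0
G(7) = mex{0,2} = 1
G(8) = mex{1,0} = 2
G(9) = mex{2,1} = 0
G(10) = mex{0,2} = 1
G(11) = mex{1,0,0} = 2
G(12) = mex{2,1,1} = 0
G(13) = mex{0,2,2} = 1
P-positions are exactly the n with G(n) = 0.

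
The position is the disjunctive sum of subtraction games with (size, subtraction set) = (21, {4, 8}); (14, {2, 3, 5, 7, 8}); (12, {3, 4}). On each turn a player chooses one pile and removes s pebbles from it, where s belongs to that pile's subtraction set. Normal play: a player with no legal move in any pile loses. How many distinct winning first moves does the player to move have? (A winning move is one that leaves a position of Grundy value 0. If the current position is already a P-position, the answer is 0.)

Pile A, S = {4, 8}:
n :  0  1  2  3  4  5  6  7  8  9 10 11 12 13 14 15 16 17 18 19 20 21
G :  0  0  0  0  1  1  1  1  2  2  2  2  0  0  0  0  1  1  1  1  2  2
G_A(21) = 2.
Pile B, S = {2, 3, 5, 7, 8}:
n :  0  1  2  3  4  5  6  7  8  9 10 11 12 13 14
G :  0  0  1  1  2  2  3  3  4  4  0  0  1  1  2
G_B(14) = 2.
Pile C, S = {3, 4}:
n :  0  1  2  3  4  5  6  7  8  9 10 11 12
G :  0  0  0  1  1  1  2  0  0  0  1  1  1
G_C(12) = 1.
Combined Grundy value = 2 ⊕ 2 ⊕ 1 = 1.
A winning move leaves total XOR = 0, i.e. changes one component's Grundy value g to g ⊕ X where X is the current total.
Pile A: need g' = 2⊕1 = 3. Options: 21−4→G=1, 21−8→G=0. Hits: 0.
Pile B: need g' = 2⊕1 = 3. Options: 14−2→G=1, 14−3→G=0, 14−5→G=4, 14−7→G=3, 14−8→G=3. Hits: 2.
Pile C: need g' = 1⊕1 = 0. Options: 12−3→G=0, 12−4→G=0. Hits: 2.

4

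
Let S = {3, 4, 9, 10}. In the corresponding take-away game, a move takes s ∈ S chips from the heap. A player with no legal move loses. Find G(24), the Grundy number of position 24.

n :  0  1  2  3  4  5  6  7  8  9 10 11 12 13 14 15 16 17 18 19 20 21 22 23 24
G :  0  0  0  1  1  1  2  0  0  3  1  1  2  0  0  0  1  1  1  2  0  0  3  1  1

1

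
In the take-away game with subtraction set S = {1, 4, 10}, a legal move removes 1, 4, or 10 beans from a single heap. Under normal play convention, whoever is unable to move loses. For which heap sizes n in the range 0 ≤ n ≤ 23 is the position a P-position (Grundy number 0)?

n :  0  1  2  3  4  5  6  7  8  9 10 11 12 13 14 15 16 17 18 19 20 21 22 23
G :  0  1  0  1  2  0  1  0  1  2  3  2  3  0  1  3  0  1  0  1  2  0  1  2
P-positions are exactly the n with G(n) = 0.

0, 2, 5, 7, 13, 16, 18, 21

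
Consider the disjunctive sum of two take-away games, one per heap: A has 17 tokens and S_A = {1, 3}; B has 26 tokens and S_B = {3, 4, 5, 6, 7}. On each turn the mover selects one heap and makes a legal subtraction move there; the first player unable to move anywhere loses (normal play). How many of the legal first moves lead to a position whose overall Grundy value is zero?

Heap A, S = {1, 3}:
G(0) = 0
G(1) = mex{0} = 1
G(2) = mex{1} = 0
G(3) = mex{0,0} = 1
G(4) = mex{1,1} = 0
G(5) = mex{0,0} = 1
G(6) = mex{1,1} = 0
G(7) = mex{0,0} = 1
G(8) = mex{1,1} = 0
G(9) = mex{0,0} = 1
G(10) = mex{1,1} = 0
G(11) = mex{0,0} = 1
G(12) = mex{1,1} = 0
G(13) = mex{0,0} = 1
G(14) = mex{1,1} = 0
G(15) = mex{0,0} = 1
G(16) = mex{1,1} = 0
G(17) = mex{0,0} = 1
G_A(17) = 1.
Heap B, S = {3, 4, 5, 6, 7}:
G(0) = 0
G(1) = mex{} = 0
G(2) = mex{} = 0
G(3) = mex{0} = 1
G(4) = mex{0,0} = 1
G(5) = mex{0,0,0} = 1
G(6) = mex{1,0,0,0} = 2
G(7) = mex{1,1,0,0,0} = 2
G(8) = mex{1,1,1,0,0} = 2
G(9) = mex{2,1,1,1,0} = 3
G(10) = mex{2,2,1,1,1} = 0
G(11) = mex{2,2,2,1,1} = 0
G(12) = mex{3,2,2,2,1} = 0
G(13) = mex{0,3,2,2,2} = 1
G(14) = mex{0,0,3,2,2} = 1
G(15) = mex{0,0,0,3,2} = 1
G(16) = mex{1,0,0,0,3} = 2
G(17) = mex{1,1,0,0,0} = 2
G(18) = mex{1,1,1,0,0} = 2
G(19) = mex{2,1,1,1,0} = 3
G(20) = mex{2,2,1,1,1} = 0
G(21) = mex{2,2,2,1,1} = 0
G(22) = mex{3,2,2,2,1} = 0
G(23) = mex{0,3,2,2,2} = 1
G(24) = mex{0,0,3,2,2} = 1
G(25) = mex{0,0,0,3,2} = 1
G(26) = mex{1,0,0,0,3} = 2
G_B(26) = 2.
Combined Grundy value = 1 ⊕ 2 = 3.
A winning move leaves total XOR = 0, i.e. changes one component's Grundy value g to g ⊕ X where X is the current total.
Heap A: need g' = 1⊕3 = 2. Options: 17−1→G=0, 17−3→G=0. Hits: 0.
Heap B: need g' = 2⊕3 = 1. Options: 26−3→G=1, 26−4→G=0, 26−5→G=0, 26−6→G=0, 26−7→G=3. Hits: 1.

1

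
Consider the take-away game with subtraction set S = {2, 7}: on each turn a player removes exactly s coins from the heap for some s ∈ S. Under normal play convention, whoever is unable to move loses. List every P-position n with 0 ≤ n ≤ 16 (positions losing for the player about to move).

0, 1, 4, 5, 9, 10, 13, 14

n :  0  1  2  3  4  5  6  7  8  9 10 11 12 13 14 15 16
G :  0  0  1  1  0  0  1  1  2  0  0  1  1  0  0  1  1
P-positions are exactly the n with G(n) = 0.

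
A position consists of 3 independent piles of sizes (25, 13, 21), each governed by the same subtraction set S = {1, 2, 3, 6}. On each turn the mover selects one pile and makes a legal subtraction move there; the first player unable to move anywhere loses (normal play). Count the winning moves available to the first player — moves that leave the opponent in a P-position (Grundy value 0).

3

All piles use S = {1, 2, 3, 6}:
n :  0  1  2  3  4  5  6  7  8  9 10 11 12 13 14 15 16 17 18 19 20 21 22 23 24 25
G :  0  1  2  3  0  1  2  3  0  1  2  3  0  1  2  3  0  1  2  3  0  1  2  3  0  1
Pile A: G(25) = 1.
Pile B: G(13) = 1.
Pile C: G(21) = 1.
Combined Grundy value = 1 ⊕ 1 ⊕ 1 = 1.
A winning move leaves total XOR = 0, i.e. changes one component's Grundy value g to g ⊕ X where X is the current total.
Pile A: need g' = 1⊕1 = 0. Options: 25−1→G=0, 25−2→G=3, 25−3→G=2, 25−6→G=3. Hits: 1.
Pile B: need g' = 1⊕1 = 0. Options: 13−1→G=0, 13−2→G=3, 13−3→G=2, 13−6→G=3. Hits: 1.
Pile C: need g' = 1⊕1 = 0. Options: 21−1→G=0, 21−2→G=3, 21−3→G=2, 21−6→G=3. Hits: 1.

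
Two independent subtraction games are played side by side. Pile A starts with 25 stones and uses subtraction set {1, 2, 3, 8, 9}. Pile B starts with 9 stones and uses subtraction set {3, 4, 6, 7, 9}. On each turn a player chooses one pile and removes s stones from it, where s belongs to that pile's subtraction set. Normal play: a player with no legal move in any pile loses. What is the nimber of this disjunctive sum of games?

Pile A, S = {1, 2, 3, 8, 9}:
n :  0  1  2  3  4  5  6  7  8  9 10 11 12 13 14 15 16 17 18 19 20 21 22 23 24 25
G :  0  1  2  3  0  1  2  3  4  5  0  1  2  3  0  1  2  3  4  5  0  1  2  3  0  1
G_A(25) = 1.
Pile B, S = {3, 4, 6, 7, 9}:
G(0) = 0
G(1) = mex{} = 0
G(2) = mex{} = 0
G(3) = mex{0} = 1
G(4) = mex{0,0} = 1
G(5) = mex{0,0} = 1
G(6) = mex{1,0,0} = 2
G(7) = mex{1,1,0,0} = 2
G(8) = mex{1,1,0,0} = 2
G(9) = mex{2,1,1,0,0} = 3
G_B(9) = 3.
Combined Grundy value = 1 ⊕ 3 = 2.

2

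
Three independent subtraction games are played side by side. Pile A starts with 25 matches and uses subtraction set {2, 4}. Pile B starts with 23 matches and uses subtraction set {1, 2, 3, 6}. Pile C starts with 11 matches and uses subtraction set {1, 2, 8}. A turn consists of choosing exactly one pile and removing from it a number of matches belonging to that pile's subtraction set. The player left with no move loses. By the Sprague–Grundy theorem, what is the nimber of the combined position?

1

Pile A, S = {2, 4}:
G(0) = 0
G(1) = mex{} = 0
G(2) = mex{0} = 1
G(3) = mex{0} = 1
G(4) = mex{1,0} = 2
G(5) = mex{1,0} = 2
G(6) = mex{2,1} = 0
G(7) = mex{2,1} = 0
G(8) = mex{0,2} = 1
G(9) = mex{0,2} = 1
G(10) = mex{1,0} = 2
G(11) = mex{1,0} = 2
G(12) = mex{2,1} = 0
G(13) = mex{2,1} = 0
G(14) = mex{0,2} = 1
G(15) = mex{0,2} = 1
G(16) = mex{1,0} = 2
G(17) = mex{1,0} = 2
G(18) = mex{2,1} = 0
G(19) = mex{2,1} = 0
G(20) = mex{0,2} = 1
G(21) = mex{0,2} = 1
G(22) = mex{1,0} = 2
G(23) = mex{1,0} = 2
G(24) = mex{2,1} = 0
G(25) = mex{2,1} = 0
G_A(25) = 0.
Pile B, S = {1, 2, 3, 6}:
n :  0  1  2  3  4  5  6  7  8  9 10 11 12 13 14 15 16 17 18 19 20 21 22 23
G :  0  1  2  3  0  1  2  3  0  1  2  3  0  1  2  3  0  1  2  3  0  1  2  3
G_B(23) = 3.
Pile C, S = {1, 2, 8}:
n :  0  1  2  3  4  5  6  7  8  9 10 11
G :  0  1  2  0  1  2  0  1  2  0  1  2
G_C(11) = 2.
Combined Grundy value = 0 ⊕ 3 ⊕ 2 = 1.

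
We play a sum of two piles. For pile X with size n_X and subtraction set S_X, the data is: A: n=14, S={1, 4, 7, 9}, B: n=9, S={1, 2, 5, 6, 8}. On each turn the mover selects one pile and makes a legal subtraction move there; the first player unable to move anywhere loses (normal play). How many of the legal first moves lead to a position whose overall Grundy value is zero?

Pile A, S = {1, 4, 7, 9}:
n :  0  1  2  3  4  5  6  7  8  9 10 11 12 13 14
G :  0  1  0  1  2  0  1  2  0  1  0  1  2  0  1
G_A(14) = 1.
Pile B, S = {1, 2, 5, 6, 8}:
n : 0 1 2 3 4 5 6 7 8 9
G : 0 1 2 0 1 2 3 0 1 2
G_B(9) = 2.
Combined Grundy value = 1 ⊕ 2 = 3.
A winning move leaves total XOR = 0, i.e. changes one component's Grundy value g to g ⊕ X where X is the current total.
Pile A: need g' = 1⊕3 = 2. Options: 14−1→G=0, 14−4→G=0, 14−7→G=2, 14−9→G=0. Hits: 1.
Pile B: need g' = 2⊕3 = 1. Options: 9−1→G=1, 9−2→G=0, 9−5→G=1, 9−6→G=0, 9−8→G=1. Hits: 3.

4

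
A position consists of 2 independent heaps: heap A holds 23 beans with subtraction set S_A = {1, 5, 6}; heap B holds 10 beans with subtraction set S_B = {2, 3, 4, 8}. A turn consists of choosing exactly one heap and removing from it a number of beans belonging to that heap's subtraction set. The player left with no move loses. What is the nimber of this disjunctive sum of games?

3

Heap A, S = {1, 5, 6}:
G(0) = 0
G(1) = mex{0} = 1
G(2) = mex{1} = 0
G(3) = mex{0} = 1
G(4) = mex{1} = 0
G(5) = mex{0,0} = 1
G(6) = mex{1,1,0} = 2
G(7) = mex{2,0,1} = 3
G(8) = mex{3,1,0} = 2
G(9) = mex{2,0,1} = 3
G(10) = mex{3,1,0} = 2
G(11) = mex{2,2,1} = 0
G(12) = mex{0,3,2} = 1
G(13) = mex{1,2,3} = 0
G(14) = mex{0,3,2} = 1
G(15) = mex{1,2,3} = 0
G(16) = mex{0,0,2} = 1
G(17) = mex{1,1,0} = 2
G(18) = mex{2,0,1} = 3
G(19) = mex{3,1,0} = 2
G(20) = mex{2,0,1} = 3
G(21) = mex{3,1,0} = 2
G(22) = mex{2,2,1} = 0
G(23) = mex{0,3,2} = 1
G_A(23) = 1.
Heap B, S = {2, 3, 4, 8}:
n :  0  1  2  3  4  5  6  7  8  9 10
G :  0  0  1  1  2  2  0  0  1  1  2
G_B(10) = 2.
Combined Grundy value = 1 ⊕ 2 = 3.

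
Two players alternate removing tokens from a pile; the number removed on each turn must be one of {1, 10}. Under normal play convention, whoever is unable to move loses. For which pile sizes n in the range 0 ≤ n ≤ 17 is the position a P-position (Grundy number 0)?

G(0) = 0
G(1) = mex{0} = 1
G(2) = mex{1} = 0
G(3) = mex{0} = 1
G(4) = mex{1} = 0
G(5) = mex{0} = 1
G(6) = mex{1} = 0
G(7) = mex{0} = 1
G(8) = mex{1} = 0
G(9) = mex{0} = 1
G(10) = mex{1,0} = 2
G(11) = mex{2,1} = 0
G(12) = mex{0,0} = 1
G(13) = mex{1,1} = 0
G(14) = mex{0,0} = 1
G(15) = mex{1,1} = 0
G(16) = mex{0,0} = 1
G(17) = mex{1,1} = 0
P-positions are exactly the n with G(n) = 0.

0, 2, 4, 6, 8, 11, 13, 15, 17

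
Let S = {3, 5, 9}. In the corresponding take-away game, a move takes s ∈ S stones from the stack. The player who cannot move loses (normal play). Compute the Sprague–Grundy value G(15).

1

n :  0  1  2  3  4  5  6  7  8  9 10 11 12 13 14 15
G :  0  0  0  1  1  1  2  2  0  3  3  1  0  2  0  1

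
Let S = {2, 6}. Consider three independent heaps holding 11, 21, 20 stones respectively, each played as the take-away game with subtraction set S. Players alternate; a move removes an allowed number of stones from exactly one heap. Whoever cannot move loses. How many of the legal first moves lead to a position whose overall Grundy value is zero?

6

All heaps use S = {2, 6}:
n :  0  1  2  3  4  5  6  7  8  9 10 11 12 13 14 15 16 17 18 19 20 21
G :  0  0  1  1  0  0  1  1  0  0  1  1  0  0  1  1  0  0  1  1  0  0
Heap A: G(11) = 1.
Heap B: G(21) = 0.
Heap C: G(20) = 0.
Combined Grundy value = 1 ⊕ 0 ⊕ 0 = 1.
A winning move leaves total XOR = 0, i.e. changes one component's Grundy value g to g ⊕ X where X is the current total.
Heap A: need g' = 1⊕1 = 0. Options: 11−2→G=0, 11−6→G=0. Hits: 2.
Heap B: need g' = 0⊕1 = 1. Options: 21−2→G=1, 21−6→G=1. Hits: 2.
Heap C: need g' = 0⊕1 = 1. Options: 20−2→G=1, 20−6→G=1. Hits: 2.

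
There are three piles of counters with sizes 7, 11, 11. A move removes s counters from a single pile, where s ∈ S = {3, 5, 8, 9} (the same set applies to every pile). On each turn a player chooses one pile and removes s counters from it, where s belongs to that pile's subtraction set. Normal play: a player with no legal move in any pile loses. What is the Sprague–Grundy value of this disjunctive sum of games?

All piles use S = {3, 5, 8, 9}:
n :  0  1  2  3  4  5  6  7  8  9 10 11
G :  0  0  0  1  1  1  2  2  2  3  3  3
Pile A: G(7) = 2.
Pile B: G(11) = 3.
Pile C: G(11) = 3.
Combined Grundy value = 2 ⊕ 3 ⊕ 3 = 2.

2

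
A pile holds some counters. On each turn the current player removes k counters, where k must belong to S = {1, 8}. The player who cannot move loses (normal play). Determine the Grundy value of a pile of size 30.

1

G(0) = 0
G(1) = mex{0} = 1
G(2) = mex{1} = 0
G(3) = mex{0} = 1
G(4) = mex{1} = 0
G(5) = mex{0} = 1
G(6) = mex{1} = 0
G(7) = mex{0} = 1
G(8) = mex{1,0} = 2
G(9) = mex{2,1} = 0
G(10) = mex{0,0} = 1
G(11) = mex{1,1} = 0
G(12) = mex{0,0} = 1
G(13) = mex{1,1} = 0
G(14) = mex{0,0} = 1
G(15) = mex{1,1} = 0
G(16) = mex{0,2} = 1
G(17) = mex{1,0} = 2
G(18) = mex{2,1} = 0
G(19) = mex{0,0} = 1
G(20) = mex{1,1} = 0
G(21) = mex{0,0} = 1
G(22) = mex{1,1} = 0
G(23) = mex{0,0} = 1
G(24) = mex{1,1} = 0
G(25) = mex{0,2} = 1
G(26) = mex{1,0} = 2
G(27) = mex{2,1} = 0
G(28) = mex{0,0} = 1
G(29) = mex{1,1} = 0
G(30) = mex{0,0} = 1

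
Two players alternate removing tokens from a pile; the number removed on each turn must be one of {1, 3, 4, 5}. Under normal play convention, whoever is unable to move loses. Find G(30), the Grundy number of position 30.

n :  0  1  2  3  4  5  6  7  8  9 10 11 12 13 14 15 16 17 18 19 20 21 22 23 24 25 26 27 28 29 30
G :  0  1  0  1  2  3  2  3  0  1  0  1  2  3  2  3  0  1  0  1  2  3  2  3  0  1  0  1  2  3  2

2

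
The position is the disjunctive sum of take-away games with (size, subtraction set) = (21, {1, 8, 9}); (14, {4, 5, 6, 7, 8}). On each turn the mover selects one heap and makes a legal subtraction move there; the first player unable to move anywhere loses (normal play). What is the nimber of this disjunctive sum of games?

1

Heap A, S = {1, 8, 9}:
G(0) = 0
G(1) = mex{0} = 1
G(2) = mex{1} = 0
G(3) = mex{0} = 1
G(4) = mex{1} = 0
G(5) = mex{0} = 1
G(6) = mex{1} = 0
G(7) = mex{0} = 1
G(8) = mex{1,0} = 2
G(9) = mex{2,1,0} = 3
G(10) = mex{3,0,1} = 2
G(11) = mex{2,1,0} = 3
G(12) = mex{3,0,1} = 2
G(13) = mex{2,1,0} = 3
G(14) = mex{3,0,1} = 2
G(15) = mex{2,1,0} = 3
G(16) = mex{3,2,1} = 0
G(17) = mex{0,3,2} = 1
G(18) = mex{1,2,3} = 0
G(19) = mex{0,3,2} = 1
G(20) = mex{1,2,3} = 0
G(21) = mex{0,3,2} = 1
G_A(21) = 1.
Heap B, S = {4, 5, 6, 7, 8}:
n :  0  1  2  3  4  5  6  7  8  9 10 11 12 13 14
G :  0  0  0  0  1  1  1  1  2  2  2  2  0  0  0
G_B(14) = 0.
Combined Grundy value = 1 ⊕ 0 = 1.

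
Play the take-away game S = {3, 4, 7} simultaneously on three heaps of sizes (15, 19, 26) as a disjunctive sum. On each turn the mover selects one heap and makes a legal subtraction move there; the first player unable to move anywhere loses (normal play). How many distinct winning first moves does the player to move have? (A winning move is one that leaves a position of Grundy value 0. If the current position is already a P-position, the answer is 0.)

0

All heaps use S = {3, 4, 7}:
n :  0  1  2  3  4  5  6  7  8  9 10 11 12 13 14 15 16 17 18 19 20 21 22 23 24 25 26
G :  0  0  0  1  1  1  2  2  2  3  0  0  0  1  1  1  2  2  2  3  0  0  0  1  1  1  2
Heap A: G(15) = 1.
Heap B: G(19) = 3.
Heap C: G(26) = 2.
Combined Grundy value = 1 ⊕ 3 ⊕ 2 = 0.
A winning move leaves total XOR = 0, i.e. changes one component's Grundy value g to g ⊕ X where X is the current total.
Heap A: target g' = 1⊕0 = 1, but every legal move changes the Grundy value (mex property), so 0 moves.
Heap B: target g' = 3⊕0 = 3, but every legal move changes the Grundy value (mex property), so 0 moves.
Heap C: target g' = 2⊕0 = 2, but every legal move changes the Grundy value (mex property), so 0 moves.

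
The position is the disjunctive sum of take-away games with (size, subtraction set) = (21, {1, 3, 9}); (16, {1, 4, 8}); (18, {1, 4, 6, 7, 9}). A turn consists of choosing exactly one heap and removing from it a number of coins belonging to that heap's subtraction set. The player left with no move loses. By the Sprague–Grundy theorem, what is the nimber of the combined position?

Heap A, S = {1, 3, 9}:
G(0) = 0
G(1) = mex{0} = 1
G(2) = mex{1} = 0
G(3) = mex{0,0} = 1
G(4) = mex{1,1} = 0
G(5) = mex{0,0} = 1
G(6) = mex{1,1} = 0
G(7) = mex{0,0} = 1
G(8) = mex{1,1} = 0
G(9) = mex{0,0,0} = 1
G(10) = mex{1,1,1} = 0
G(11) = mex{0,0,0} = 1
G(12) = mex{1,1,1} = 0
G(13) = mex{0,0,0} = 1
G(14) = mex{1,1,1} = 0
G(15) = mex{0,0,0} = 1
G(16) = mex{1,1,1} = 0
G(17) = mex{0,0,0} = 1
G(18) = mex{1,1,1} = 0
G(19) = mex{0,0,0} = 1
G(20) = mex{1,1,1} = 0
G(21) = mex{0,0,0} = 1
G_A(21) = 1.
Heap B, S = {1, 4, 8}:
n :  0  1  2  3  4  5  6  7  8  9 10 11 12 13 14 15 16
G :  0  1  0  1  2  0  1  0  1  2  3  2  0  1  0  1  2
G_B(16) = 2.
Heap C, S = {1, 4, 6, 7, 9}:
n :  0  1  2  3  4  5  6  7  8  9 10 11 12 13 14 15 16 17 18
G :  0  1  0  1  2  0  1  2  3  2  0  1  2  0  1  0  1  2  0
G_C(18) = 0.
Combined Grundy value = 1 ⊕ 2 ⊕ 0 = 3.

3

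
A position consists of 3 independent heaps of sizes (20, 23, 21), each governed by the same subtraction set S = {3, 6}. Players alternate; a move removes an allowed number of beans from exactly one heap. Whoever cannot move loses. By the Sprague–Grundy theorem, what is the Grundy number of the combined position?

0

All heaps use S = {3, 6}:
G(0) = 0
G(1) = mex{} = 0
G(2) = mex{} = 0
G(3) = mex{0} = 1
G(4) = mex{0} = 1
G(5) = mex{0} = 1
G(6) = mex{1,0} = 2
G(7) = mex{1,0} = 2
G(8) = mex{1,0} = 2
G(9) = mex{2,1} = 0
G(10) = mex{2,1} = 0
G(11) = mex{2,1} = 0
G(12) = mex{0,2} = 1
G(13) = mex{0,2} = 1
G(14) = mex{0,2} = 1
G(15) = mex{1,0} = 2
G(16) = mex{1,0} = 2
G(17) = mex{1,0} = 2
G(18) = mex{2,1} = 0
G(19) = mex{2,1} = 0
G(20) = mex{2,1} = 0
G(21) = mex{0,2} = 1
G(22) = mex{0,2} = 1
G(23) = mex{0,2} = 1
Heap A: G(20) = 0.
Heap B: G(23) = 1.
Heap C: G(21) = 1.
Combined Grundy value = 0 ⊕ 1 ⊕ 1 = 0.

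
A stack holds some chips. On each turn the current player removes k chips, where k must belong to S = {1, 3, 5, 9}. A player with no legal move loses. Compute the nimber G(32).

0

n :  0  1  2  3  4  5  6  7  8  9 10 11 12 13 14 15 16 17 18 19 20 21 22 23 24 25 26 27 28 29 30 31 32
G :  0  1  0  1  0  1  0  1  0  1  0  1  0  1  0  1  0  1  0  1  0  1  0  1  0  1  0  1  0  1  0  1  0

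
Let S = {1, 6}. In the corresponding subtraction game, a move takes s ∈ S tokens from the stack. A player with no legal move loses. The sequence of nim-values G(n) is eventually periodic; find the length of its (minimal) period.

7

n :  0  1  2  3  4  5  6  7  8  9 10 11 12 13 14 15
G :  0  1  0  1  0  1  2  0  1  0  1  0  1  2  0  1
G(n+7) = G(n) holds for n = 0,…,5 (a full window of length max(S) = 6), so the sequence is purely periodic with period 7.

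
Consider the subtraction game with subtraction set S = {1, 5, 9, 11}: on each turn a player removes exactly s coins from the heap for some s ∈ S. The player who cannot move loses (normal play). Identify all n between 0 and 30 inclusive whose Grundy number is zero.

n :  0  1  2  3  4  5  6  7  8  9 10 11 12 13 14 15 16 17 18 19 20 21 22 23 24 25 26 27 28 29 30
G :  0  1  0  1  0  1  0  1  0  1  0  1  0  1  0  1  0  1  0  1  0  1  0  1  0  1  0  1  0  1  0
P-positions are exactly the n with G(n) = 0.

0, 2, 4, 6, 8, 10, 12, 14, 16, 18, 20, 22, 24, 26, 28, 30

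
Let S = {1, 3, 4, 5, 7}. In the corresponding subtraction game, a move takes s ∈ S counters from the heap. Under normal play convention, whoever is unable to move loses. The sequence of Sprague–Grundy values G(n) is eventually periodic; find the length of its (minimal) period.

n :  0  1  2  3  4  5  6  7  8  9 10 11 12 13 14 15 16 17
G :  0  1  0  1  2  3  2  3  0  1  0  1  2  3  2  3  0  1
G(n+8) = G(n) holds for n = 0,…,6 (a full window of length max(S) = 7), so the sequence is purely periodic with period 8.

8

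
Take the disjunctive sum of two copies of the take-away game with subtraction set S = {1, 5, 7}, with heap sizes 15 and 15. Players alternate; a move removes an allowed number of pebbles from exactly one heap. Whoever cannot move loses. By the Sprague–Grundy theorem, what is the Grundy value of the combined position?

All heaps use S = {1, 5, 7}:
n :  0  1  2  3  4  5  6  7  8  9 10 11 12 13 14 15
G :  0  1  0  1  0  1  0  1  0  1  0  1  0  1  0  1
Heap A: G(15) = 1.
Heap B: G(15) = 1.
Combined Grundy value = 1 ⊕ 1 = 0.

0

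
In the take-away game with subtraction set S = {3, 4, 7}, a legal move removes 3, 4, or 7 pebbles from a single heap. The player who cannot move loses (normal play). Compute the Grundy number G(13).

1

n :  0  1  2  3  4  5  6  7  8  9 10 11 12 13
G :  0  0  0  1  1  1  2  2  2  3  0  0  0  1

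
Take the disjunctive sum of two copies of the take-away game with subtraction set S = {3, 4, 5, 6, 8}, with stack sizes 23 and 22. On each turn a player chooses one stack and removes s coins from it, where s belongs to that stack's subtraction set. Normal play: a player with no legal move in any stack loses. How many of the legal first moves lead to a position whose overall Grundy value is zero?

All stacks use S = {3, 4, 5, 6, 8}:
G(0) = 0
G(1) = mex{} = 0
G(2) = mex{} = 0
G(3) = mex{0} = 1
G(4) = mex{0,0} = 1
G(5) = mex{0,0,0} = 1
G(6) = mex{1,0,0,0} = 2
G(7) = mex{1,1,0,0} = 2
G(8) = mex{1,1,1,0,0} = 2
G(9) = mex{2,1,1,1,0} = 3
G(10) = mex{2,2,1,1,0} = 3
G(11) = mex{2,2,2,1,1} = 0
G(12) = mex{3,2,2,2,1} = 0
G(13) = mex{3,3,2,2,1} = 0
G(14) = mex{0,3,3,2,2} = 1
G(15) = mex{0,0,3,3,2} = 1
G(16) = mex{0,0,0,3,2} = 1
G(17) = mex{1,0,0,0,3} = 2
G(18) = mex{1,1,0,0,3} = 2
G(19) = mex{1,1,1,0,0} = 2
G(20) = mex{2,1,1,1,0} = 3
G(21) = mex{2,2,1,1,0} = 3
G(22) = mex{2,2,2,1,1} = 0
G(23) = mex{3,2,2,2,1} = 0
Stack A: G(23) = 0.
Stack B: G(22) = 0.
Combined Grundy value = 0 ⊕ 0 = 0.
A winning move leaves total XOR = 0, i.e. changes one component's Grundy value g to g ⊕ X where X is the current total.
Stack A: target g' = 0⊕0 = 0, but every legal move changes the Grundy value (mex property), so 0 moves.
Stack B: target g' = 0⊕0 = 0, but every legal move changes the Grundy value (mex property), so 0 moves.

0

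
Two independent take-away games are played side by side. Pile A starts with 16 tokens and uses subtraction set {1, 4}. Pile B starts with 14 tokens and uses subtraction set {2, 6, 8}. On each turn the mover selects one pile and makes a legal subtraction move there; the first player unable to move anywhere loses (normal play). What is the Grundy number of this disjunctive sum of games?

Pile A, S = {1, 4}:
G(0) = 0
G(1) = mex{0} = 1
G(2) = mex{1} = 0
G(3) = mex{0} = 1
G(4) = mex{1,0} = 2
G(5) = mex{2,1} = 0
G(6) = mex{0,0} = 1
G(7) = mex{1,1} = 0
G(8) = mex{0,2} = 1
G(9) = mex{1,0} = 2
G(10) = mex{2,1} = 0
G(11) = mex{0,0} = 1
G(12) = mex{1,1} = 0
G(13) = mex{0,2} = 1
G(14) = mex{1,0} = 2
G(15) = mex{2,1} = 0
G(16) = mex{0,0} = 1
G_A(16) = 1.
Pile B, S = {2, 6, 8}:
n :  0  1  2  3  4  5  6  7  8  9 10 11 12 13 14
G :  0  0  1  1  0  0  1  1  2  2  3  3  2  2  0
G_B(14) = 0.
Combined Grundy value = 1 ⊕ 0 = 1.

1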